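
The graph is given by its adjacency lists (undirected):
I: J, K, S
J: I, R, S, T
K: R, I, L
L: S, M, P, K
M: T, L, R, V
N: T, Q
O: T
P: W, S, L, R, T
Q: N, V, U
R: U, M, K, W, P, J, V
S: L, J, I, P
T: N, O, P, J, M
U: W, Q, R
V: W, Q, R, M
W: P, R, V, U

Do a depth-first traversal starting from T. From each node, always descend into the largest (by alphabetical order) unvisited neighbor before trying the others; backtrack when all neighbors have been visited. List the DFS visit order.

Visit T
T → P
P → W
W → V
V → R
R → U
U → Q
Q → N
R → M
M → L
L → S
S → J
J → I
I → K
T → O

T, P, W, V, R, U, Q, N, M, L, S, J, I, K, O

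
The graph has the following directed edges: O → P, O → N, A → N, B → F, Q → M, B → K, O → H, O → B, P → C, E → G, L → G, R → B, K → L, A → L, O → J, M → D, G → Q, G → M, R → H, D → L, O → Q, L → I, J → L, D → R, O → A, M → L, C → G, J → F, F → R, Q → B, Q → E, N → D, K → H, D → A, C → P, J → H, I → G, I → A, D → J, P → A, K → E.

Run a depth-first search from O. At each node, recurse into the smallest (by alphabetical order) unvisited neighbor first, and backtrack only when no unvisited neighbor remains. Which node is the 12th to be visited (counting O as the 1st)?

E

Visit O
O → A
A → L
L → G
G → M
M → D
D → J
J → F
F → R
R → B
B → K
K → E
K → H
G → Q
L → I
A → N
O → P
P → C

Visit order: O, A, L, G, M, D, J, F, R, B, K, E, H, Q, I, N, P, C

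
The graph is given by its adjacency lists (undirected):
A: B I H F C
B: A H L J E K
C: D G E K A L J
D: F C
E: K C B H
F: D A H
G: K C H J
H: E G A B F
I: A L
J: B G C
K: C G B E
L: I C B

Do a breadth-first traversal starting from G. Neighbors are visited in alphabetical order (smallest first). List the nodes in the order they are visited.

G → C → H → J → K → A → D → E → L → B → F → I

Visit G; enqueue C, H, J, K → queue [C, H, J, K]
Visit C; enqueue A, D, E, L → queue [H, J, K, A, D, E, L]
Visit H; enqueue B, F → queue [J, K, A, D, E, L, B, F]
Visit J → queue [K, A, D, E, L, B, F]
Visit K → queue [A, D, E, L, B, F]
Visit A; enqueue I → queue [D, E, L, B, F, I]
Visit D → queue [E, L, B, F, I]
Visit E → queue [L, B, F, I]
Visit L → queue [B, F, I]
Visit B → queue [F, I]
Visit F → queue [I]
Visit I → queue []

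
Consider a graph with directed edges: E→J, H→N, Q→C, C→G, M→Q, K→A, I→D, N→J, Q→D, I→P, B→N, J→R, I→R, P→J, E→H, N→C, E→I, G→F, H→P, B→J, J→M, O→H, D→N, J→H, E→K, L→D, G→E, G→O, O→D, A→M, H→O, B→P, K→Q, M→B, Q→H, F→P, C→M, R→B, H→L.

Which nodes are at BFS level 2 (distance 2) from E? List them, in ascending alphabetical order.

Level 0: E
Level 1: H, I, J, K
Level 2: A, D, L, M, N, O, P, Q, R
Level 3: B, C
Level 4: G
Level 5: F

A, D, L, M, N, O, P, Q, R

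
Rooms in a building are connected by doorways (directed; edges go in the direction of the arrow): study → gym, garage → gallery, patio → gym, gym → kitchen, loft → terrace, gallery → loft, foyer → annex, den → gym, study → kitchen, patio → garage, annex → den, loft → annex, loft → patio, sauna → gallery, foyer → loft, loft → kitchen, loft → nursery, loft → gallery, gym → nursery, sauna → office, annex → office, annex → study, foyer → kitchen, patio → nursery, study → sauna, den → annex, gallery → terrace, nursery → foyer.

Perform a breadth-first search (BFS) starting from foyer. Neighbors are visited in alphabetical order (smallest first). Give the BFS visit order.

foyer, annex, kitchen, loft, den, office, study, gallery, nursery, patio, terrace, gym, sauna, garage

Visit foyer; enqueue annex, kitchen, loft → queue [annex, kitchen, loft]
Visit annex; enqueue den, office, study → queue [kitchen, loft, den, office, study]
Visit kitchen → queue [loft, den, office, study]
Visit loft; enqueue gallery, nursery, patio, terrace → queue [den, office, study, gallery, nursery, patio, terrace]
Visit den; enqueue gym → queue [office, study, gallery, nursery, patio, terrace, gym]
Visit office → queue [study, gallery, nursery, patio, terrace, gym]
Visit study; enqueue sauna → queue [gallery, nursery, patio, terrace, gym, sauna]
Visit gallery → queue [nursery, patio, terrace, gym, sauna]
Visit nursery → queue [patio, terrace, gym, sauna]
Visit patio; enqueue garage → queue [terrace, gym, sauna, garage]
Visit terrace → queue [gym, sauna, garage]
Visit gym → queue [sauna, garage]
Visit sauna → queue [garage]
Visit garage → queue []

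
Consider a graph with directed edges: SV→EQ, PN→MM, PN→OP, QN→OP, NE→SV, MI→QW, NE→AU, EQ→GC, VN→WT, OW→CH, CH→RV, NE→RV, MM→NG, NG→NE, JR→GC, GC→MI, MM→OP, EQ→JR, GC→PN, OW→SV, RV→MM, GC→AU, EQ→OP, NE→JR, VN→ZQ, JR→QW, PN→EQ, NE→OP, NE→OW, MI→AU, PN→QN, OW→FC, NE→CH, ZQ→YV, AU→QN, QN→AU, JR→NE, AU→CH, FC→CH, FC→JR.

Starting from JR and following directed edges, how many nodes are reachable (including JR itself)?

17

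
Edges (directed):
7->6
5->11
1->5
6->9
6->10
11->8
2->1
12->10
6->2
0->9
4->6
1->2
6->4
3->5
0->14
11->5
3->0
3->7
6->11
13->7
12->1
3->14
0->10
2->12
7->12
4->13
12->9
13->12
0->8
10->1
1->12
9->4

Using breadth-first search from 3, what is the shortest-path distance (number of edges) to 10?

2

Level 0: 3
Level 1: 0, 5, 7, 14
Level 2: 6, 8, 9, 10, 11, 12
Level 3: 1, 2, 4
Level 4: 13
10 first appears at level 2.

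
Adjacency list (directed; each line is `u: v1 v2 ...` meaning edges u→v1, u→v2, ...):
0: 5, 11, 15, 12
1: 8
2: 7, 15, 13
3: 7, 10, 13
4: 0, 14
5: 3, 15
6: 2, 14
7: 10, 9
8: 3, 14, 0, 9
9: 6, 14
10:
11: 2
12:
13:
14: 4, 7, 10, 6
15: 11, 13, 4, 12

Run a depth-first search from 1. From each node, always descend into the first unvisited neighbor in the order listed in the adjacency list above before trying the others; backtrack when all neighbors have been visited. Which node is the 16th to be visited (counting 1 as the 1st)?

14

Visit 1
1 → 8
8 → 3
3 → 7
7 → 10
7 → 9
9 → 6
6 → 2
2 → 15
15 → 11
15 → 13
15 → 4
4 → 0
0 → 5
0 → 12
4 → 14

Visit order: 1, 8, 3, 7, 10, 9, 6, 2, 15, 11, 13, 4, 0, 5, 12, 14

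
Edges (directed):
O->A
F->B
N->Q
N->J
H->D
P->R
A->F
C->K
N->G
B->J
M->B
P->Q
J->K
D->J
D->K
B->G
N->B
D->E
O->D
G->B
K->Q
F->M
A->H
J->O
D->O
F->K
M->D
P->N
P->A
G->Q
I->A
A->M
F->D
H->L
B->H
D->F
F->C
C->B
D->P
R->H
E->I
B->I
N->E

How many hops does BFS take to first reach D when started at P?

Level 0: P
Level 1: A, N, Q, R
Level 2: B, E, F, G, H, J, M
Level 3: C, D, I, K, L, O
D first appears at level 3.

3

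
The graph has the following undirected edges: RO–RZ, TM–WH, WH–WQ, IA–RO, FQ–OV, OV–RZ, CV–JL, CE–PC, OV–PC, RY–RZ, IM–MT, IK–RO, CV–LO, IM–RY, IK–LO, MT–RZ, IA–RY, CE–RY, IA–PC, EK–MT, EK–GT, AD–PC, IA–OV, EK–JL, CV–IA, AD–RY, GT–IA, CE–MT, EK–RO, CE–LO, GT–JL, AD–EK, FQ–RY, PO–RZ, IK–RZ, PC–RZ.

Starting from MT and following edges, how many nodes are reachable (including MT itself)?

18

BFS from MT visits: MT, CE, EK, IM, RZ, LO, PC, RY, AD, GT, JL, RO, IK, OV, PO, CV, IA, FQ
Reachable nodes: 18 of 21 total.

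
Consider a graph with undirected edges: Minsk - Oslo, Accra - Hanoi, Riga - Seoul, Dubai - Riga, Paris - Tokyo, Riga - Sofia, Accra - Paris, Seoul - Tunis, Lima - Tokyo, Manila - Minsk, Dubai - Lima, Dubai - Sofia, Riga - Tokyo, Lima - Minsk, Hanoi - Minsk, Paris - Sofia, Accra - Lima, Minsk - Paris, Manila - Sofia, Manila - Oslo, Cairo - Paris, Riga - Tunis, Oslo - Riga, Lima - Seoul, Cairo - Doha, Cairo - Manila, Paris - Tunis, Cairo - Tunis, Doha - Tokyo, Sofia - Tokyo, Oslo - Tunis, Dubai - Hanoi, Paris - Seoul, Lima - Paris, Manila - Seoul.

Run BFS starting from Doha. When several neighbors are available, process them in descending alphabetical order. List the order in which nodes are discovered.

Visit Doha; enqueue Tokyo, Cairo → queue [Tokyo, Cairo]
Visit Tokyo; enqueue Sofia, Riga, Paris, Lima → queue [Cairo, Sofia, Riga, Paris, Lima]
Visit Cairo; enqueue Tunis, Manila → queue [Sofia, Riga, Paris, Lima, Tunis, Manila]
Visit Sofia; enqueue Dubai → queue [Riga, Paris, Lima, Tunis, Manila, Dubai]
Visit Riga; enqueue Seoul, Oslo → queue [Paris, Lima, Tunis, Manila, Dubai, Seoul, Oslo]
Visit Paris; enqueue Minsk, Accra → queue [Lima, Tunis, Manila, Dubai, Seoul, Oslo, Minsk, Accra]
Visit Lima → queue [Tunis, Manila, Dubai, Seoul, Oslo, Minsk, Accra]
Visit Tunis → queue [Manila, Dubai, Seoul, Oslo, Minsk, Accra]
Visit Manila → queue [Dubai, Seoul, Oslo, Minsk, Accra]
Visit Dubai; enqueue Hanoi → queue [Seoul, Oslo, Minsk, Accra, Hanoi]
Visit Seoul → queue [Oslo, Minsk, Accra, Hanoi]
Visit Oslo → queue [Minsk, Accra, Hanoi]
Visit Minsk → queue [Accra, Hanoi]
Visit Accra → queue [Hanoi]
Visit Hanoi → queue []

Doha → Tokyo → Cairo → Sofia → Riga → Paris → Lima → Tunis → Manila → Dubai → Seoul → Oslo → Minsk → Accra → Hanoi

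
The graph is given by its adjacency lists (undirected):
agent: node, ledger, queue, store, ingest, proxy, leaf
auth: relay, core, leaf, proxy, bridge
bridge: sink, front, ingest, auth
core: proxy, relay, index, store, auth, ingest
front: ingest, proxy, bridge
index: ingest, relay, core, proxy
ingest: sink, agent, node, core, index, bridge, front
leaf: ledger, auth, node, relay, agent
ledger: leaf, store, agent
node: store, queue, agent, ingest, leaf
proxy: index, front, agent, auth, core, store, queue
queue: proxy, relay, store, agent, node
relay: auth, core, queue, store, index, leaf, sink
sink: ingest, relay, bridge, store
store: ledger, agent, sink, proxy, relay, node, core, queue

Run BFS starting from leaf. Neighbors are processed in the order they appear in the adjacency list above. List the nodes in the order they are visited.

leaf, ledger, auth, node, relay, agent, store, core, proxy, bridge, queue, ingest, index, sink, front

Visit leaf; enqueue ledger, auth, node, relay, agent → queue [ledger, auth, node, relay, agent]
Visit ledger; enqueue store → queue [auth, node, relay, agent, store]
Visit auth; enqueue core, proxy, bridge → queue [node, relay, agent, store, core, proxy, bridge]
Visit node; enqueue queue, ingest → queue [relay, agent, store, core, proxy, bridge, queue, ingest]
Visit relay; enqueue index, sink → queue [agent, store, core, proxy, bridge, queue, ingest, index, sink]
Visit agent → queue [store, core, proxy, bridge, queue, ingest, index, sink]
Visit store → queue [core, proxy, bridge, queue, ingest, index, sink]
Visit core → queue [proxy, bridge, queue, ingest, index, sink]
Visit proxy; enqueue front → queue [bridge, queue, ingest, index, sink, front]
Visit bridge → queue [queue, ingest, index, sink, front]
Visit queue → queue [ingest, index, sink, front]
Visit ingest → queue [index, sink, front]
Visit index → queue [sink, front]
Visit sink → queue [front]
Visit front → queue []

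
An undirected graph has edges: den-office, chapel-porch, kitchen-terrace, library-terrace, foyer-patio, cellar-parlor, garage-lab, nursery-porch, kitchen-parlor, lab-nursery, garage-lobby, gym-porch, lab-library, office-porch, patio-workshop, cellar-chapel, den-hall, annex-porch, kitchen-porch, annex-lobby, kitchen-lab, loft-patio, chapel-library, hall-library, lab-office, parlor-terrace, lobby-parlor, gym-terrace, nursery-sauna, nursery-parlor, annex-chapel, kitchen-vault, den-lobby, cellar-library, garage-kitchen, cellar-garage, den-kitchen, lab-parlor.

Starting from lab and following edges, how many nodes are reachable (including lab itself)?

BFS from lab visits: lab, garage, kitchen, library, nursery, office, parlor, cellar, lobby, den, porch, terrace, vault, chapel, hall, sauna, annex, gym
Reachable nodes: 18 of 22 total.

18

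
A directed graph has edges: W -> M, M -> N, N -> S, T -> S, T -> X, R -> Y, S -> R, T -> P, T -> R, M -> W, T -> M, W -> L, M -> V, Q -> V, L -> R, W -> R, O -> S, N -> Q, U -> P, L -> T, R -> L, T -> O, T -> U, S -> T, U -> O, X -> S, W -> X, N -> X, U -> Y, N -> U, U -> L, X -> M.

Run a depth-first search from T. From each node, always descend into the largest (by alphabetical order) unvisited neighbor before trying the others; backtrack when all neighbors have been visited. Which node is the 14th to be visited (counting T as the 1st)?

Visit T
T → X
X → S
S → R
R → Y
R → L
X → M
M → W
M → V
M → N
N → U
U → P
U → O
N → Q

Visit order: T, X, S, R, Y, L, M, W, V, N, U, P, O, Q

Q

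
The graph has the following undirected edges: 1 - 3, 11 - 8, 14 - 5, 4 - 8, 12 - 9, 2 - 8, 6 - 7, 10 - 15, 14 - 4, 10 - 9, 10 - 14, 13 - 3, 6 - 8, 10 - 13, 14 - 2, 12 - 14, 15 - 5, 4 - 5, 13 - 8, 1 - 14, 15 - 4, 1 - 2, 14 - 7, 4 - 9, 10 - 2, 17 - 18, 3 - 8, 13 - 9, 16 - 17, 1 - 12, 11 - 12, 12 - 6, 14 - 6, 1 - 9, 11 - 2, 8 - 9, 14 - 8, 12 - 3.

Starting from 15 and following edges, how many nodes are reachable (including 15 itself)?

BFS from 15 visits: 15, 10, 5, 4, 14, 13, 9, 2, 8, 12, 7, 6, 1, 3, 11
Reachable nodes: 15 of 18 total.

15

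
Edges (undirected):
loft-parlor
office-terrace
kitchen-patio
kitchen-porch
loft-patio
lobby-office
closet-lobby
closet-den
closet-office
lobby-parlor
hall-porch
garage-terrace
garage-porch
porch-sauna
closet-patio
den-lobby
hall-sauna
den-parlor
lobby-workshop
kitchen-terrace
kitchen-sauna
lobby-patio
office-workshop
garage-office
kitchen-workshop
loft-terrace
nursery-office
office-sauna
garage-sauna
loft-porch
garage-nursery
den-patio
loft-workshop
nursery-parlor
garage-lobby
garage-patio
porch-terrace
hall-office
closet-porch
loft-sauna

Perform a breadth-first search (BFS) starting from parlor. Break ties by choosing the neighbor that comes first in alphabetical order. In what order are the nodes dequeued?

parlor → den → lobby → loft → nursery → closet → patio → garage → office → workshop → porch → sauna → terrace → kitchen → hall

Visit parlor; enqueue den, lobby, loft, nursery → queue [den, lobby, loft, nursery]
Visit den; enqueue closet, patio → queue [lobby, loft, nursery, closet, patio]
Visit lobby; enqueue garage, office, workshop → queue [loft, nursery, closet, patio, garage, office, workshop]
Visit loft; enqueue porch, sauna, terrace → queue [nursery, closet, patio, garage, office, workshop, porch, sauna, terrace]
Visit nursery → queue [closet, patio, garage, office, workshop, porch, sauna, terrace]
Visit closet → queue [patio, garage, office, workshop, porch, sauna, terrace]
Visit patio; enqueue kitchen → queue [garage, office, workshop, porch, sauna, terrace, kitchen]
Visit garage → queue [office, workshop, porch, sauna, terrace, kitchen]
Visit office; enqueue hall → queue [workshop, porch, sauna, terrace, kitchen, hall]
Visit workshop → queue [porch, sauna, terrace, kitchen, hall]
Visit porch → queue [sauna, terrace, kitchen, hall]
Visit sauna → queue [terrace, kitchen, hall]
Visit terrace → queue [kitchen, hall]
Visit kitchen → queue [hall]
Visit hall → queue []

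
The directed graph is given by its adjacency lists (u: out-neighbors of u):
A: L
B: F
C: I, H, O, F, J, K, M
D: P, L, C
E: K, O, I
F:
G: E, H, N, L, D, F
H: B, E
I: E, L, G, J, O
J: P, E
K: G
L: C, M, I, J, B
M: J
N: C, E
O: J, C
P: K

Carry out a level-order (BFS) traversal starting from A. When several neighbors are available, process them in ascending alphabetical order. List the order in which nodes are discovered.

Visit A; enqueue L → queue [L]
Visit L; enqueue B, C, I, J, M → queue [B, C, I, J, M]
Visit B; enqueue F → queue [C, I, J, M, F]
Visit C; enqueue H, K, O → queue [I, J, M, F, H, K, O]
Visit I; enqueue E, G → queue [J, M, F, H, K, O, E, G]
Visit J; enqueue P → queue [M, F, H, K, O, E, G, P]
Visit M → queue [F, H, K, O, E, G, P]
Visit F → queue [H, K, O, E, G, P]
Visit H → queue [K, O, E, G, P]
Visit K → queue [O, E, G, P]
Visit O → queue [E, G, P]
Visit E → queue [G, P]
Visit G; enqueue D, N → queue [P, D, N]
Visit P → queue [D, N]
Visit D → queue [N]
Visit N → queue []

A, L, B, C, I, J, M, F, H, K, O, E, G, P, D, N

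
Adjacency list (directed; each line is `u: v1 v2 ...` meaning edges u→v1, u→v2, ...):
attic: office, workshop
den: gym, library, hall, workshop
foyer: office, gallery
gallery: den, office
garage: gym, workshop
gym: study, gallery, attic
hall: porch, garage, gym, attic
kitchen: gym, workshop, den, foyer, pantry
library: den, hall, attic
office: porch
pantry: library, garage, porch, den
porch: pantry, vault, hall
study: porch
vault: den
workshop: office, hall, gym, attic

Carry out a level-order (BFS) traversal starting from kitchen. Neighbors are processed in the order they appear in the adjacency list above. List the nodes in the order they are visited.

kitchen -> gym -> workshop -> den -> foyer -> pantry -> study -> gallery -> attic -> office -> hall -> library -> garage -> porch -> vault

Visit kitchen; enqueue gym, workshop, den, foyer, pantry → queue [gym, workshop, den, foyer, pantry]
Visit gym; enqueue study, gallery, attic → queue [workshop, den, foyer, pantry, study, gallery, attic]
Visit workshop; enqueue office, hall → queue [den, foyer, pantry, study, gallery, attic, office, hall]
Visit den; enqueue library → queue [foyer, pantry, study, gallery, attic, office, hall, library]
Visit foyer → queue [pantry, study, gallery, attic, office, hall, library]
Visit pantry; enqueue garage, porch → queue [study, gallery, attic, office, hall, library, garage, porch]
Visit study → queue [gallery, attic, office, hall, library, garage, porch]
Visit gallery → queue [attic, office, hall, library, garage, porch]
Visit attic → queue [office, hall, library, garage, porch]
Visit office → queue [hall, library, garage, porch]
Visit hall → queue [library, garage, porch]
Visit library → queue [garage, porch]
Visit garage → queue [porch]
Visit porch; enqueue vault → queue [vault]
Visit vault → queue []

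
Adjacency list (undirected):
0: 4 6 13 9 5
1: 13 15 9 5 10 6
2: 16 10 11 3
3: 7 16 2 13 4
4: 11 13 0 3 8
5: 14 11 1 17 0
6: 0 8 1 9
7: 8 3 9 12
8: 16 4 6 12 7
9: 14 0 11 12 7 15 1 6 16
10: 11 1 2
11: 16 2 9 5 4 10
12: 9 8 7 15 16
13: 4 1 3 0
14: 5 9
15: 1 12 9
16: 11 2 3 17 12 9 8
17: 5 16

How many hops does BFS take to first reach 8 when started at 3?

2

Level 0: 3
Level 1: 2, 4, 7, 13, 16
Level 2: 0, 1, 8, 9, 10, 11, 12, 17
Level 3: 5, 6, 14, 15
8 first appears at level 2.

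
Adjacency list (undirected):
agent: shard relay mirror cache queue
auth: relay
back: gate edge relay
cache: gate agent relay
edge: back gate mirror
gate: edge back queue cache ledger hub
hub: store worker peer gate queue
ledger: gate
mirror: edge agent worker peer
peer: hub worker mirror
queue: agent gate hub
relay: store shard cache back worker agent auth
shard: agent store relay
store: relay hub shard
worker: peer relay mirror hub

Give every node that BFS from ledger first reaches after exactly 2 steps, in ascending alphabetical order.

back, cache, edge, hub, queue

Level 0: ledger
Level 1: gate
Level 2: back, cache, edge, hub, queue
Level 3: agent, mirror, peer, relay, store, worker
Level 4: auth, shard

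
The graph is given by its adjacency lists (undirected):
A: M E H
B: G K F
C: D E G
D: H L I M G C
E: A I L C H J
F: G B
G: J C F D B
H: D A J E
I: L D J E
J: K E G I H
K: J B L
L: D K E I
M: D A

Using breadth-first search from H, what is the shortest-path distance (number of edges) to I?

2

Level 0: H
Level 1: A, D, E, J
Level 2: C, G, I, K, L, M
Level 3: B, F
I first appears at level 2.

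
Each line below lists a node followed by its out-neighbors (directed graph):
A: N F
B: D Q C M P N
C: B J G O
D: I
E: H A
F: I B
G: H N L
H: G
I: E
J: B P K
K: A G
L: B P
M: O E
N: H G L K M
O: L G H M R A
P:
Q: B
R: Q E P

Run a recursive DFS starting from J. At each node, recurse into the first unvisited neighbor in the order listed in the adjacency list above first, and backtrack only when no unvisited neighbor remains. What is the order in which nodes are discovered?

J, B, D, I, E, H, G, N, L, P, K, A, F, M, O, R, Q, C

Visit J
J → B
B → D
D → I
I → E
E → H
H → G
G → N
N → L
L → P
N → K
K → A
A → F
N → M
M → O
O → R
R → Q
B → C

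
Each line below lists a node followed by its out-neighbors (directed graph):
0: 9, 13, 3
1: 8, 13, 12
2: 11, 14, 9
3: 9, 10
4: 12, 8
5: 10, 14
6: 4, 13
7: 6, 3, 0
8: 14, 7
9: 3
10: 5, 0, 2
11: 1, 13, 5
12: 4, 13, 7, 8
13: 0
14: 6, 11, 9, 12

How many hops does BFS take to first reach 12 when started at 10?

Level 0: 10
Level 1: 0, 2, 5
Level 2: 3, 9, 11, 13, 14
Level 3: 1, 6, 12
Level 4: 4, 7, 8
12 first appears at level 3.

3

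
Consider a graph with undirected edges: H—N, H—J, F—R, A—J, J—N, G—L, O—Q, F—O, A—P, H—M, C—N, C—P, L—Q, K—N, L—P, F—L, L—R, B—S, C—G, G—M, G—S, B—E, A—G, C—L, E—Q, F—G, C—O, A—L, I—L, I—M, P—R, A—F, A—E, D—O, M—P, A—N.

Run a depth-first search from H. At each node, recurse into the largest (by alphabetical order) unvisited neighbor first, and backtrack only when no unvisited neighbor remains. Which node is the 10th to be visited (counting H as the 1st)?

O

Visit H
H → N
N → K
N → J
J → A
A → P
P → R
R → L
L → Q
Q → O
O → F
F → G
G → S
S → B
B → E
G → M
M → I
G → C
O → D

Visit order: H, N, K, J, A, P, R, L, Q, O, F, G, S, B, E, M, I, C, D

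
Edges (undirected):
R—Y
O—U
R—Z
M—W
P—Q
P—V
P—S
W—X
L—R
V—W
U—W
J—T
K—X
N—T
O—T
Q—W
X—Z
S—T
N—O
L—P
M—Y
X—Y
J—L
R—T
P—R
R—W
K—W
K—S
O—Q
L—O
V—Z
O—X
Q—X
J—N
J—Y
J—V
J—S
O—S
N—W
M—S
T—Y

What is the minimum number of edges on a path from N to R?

2

Level 0: N
Level 1: J, O, T, W
Level 2: K, L, M, Q, R, S, U, V, X, Y
Level 3: P, Z
R first appears at level 2.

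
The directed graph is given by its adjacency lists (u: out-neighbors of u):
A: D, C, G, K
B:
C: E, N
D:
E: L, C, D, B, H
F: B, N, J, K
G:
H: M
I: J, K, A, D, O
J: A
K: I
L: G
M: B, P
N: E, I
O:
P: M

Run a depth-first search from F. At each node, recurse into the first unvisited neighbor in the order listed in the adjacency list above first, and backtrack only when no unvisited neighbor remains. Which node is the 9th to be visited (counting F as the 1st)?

Visit F
F → B
F → N
N → E
E → L
L → G
E → C
E → D
E → H
H → M
M → P
N → I
I → J
J → A
A → K
I → O

Visit order: F, B, N, E, L, G, C, D, H, M, P, I, J, A, K, O

H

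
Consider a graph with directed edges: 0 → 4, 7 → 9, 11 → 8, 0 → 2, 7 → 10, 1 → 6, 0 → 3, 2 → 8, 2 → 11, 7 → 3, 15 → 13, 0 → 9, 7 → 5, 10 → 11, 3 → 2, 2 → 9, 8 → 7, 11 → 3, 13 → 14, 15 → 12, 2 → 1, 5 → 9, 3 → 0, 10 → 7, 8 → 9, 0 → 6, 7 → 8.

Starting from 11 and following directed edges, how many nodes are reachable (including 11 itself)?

BFS from 11 visits: 11, 8, 3, 9, 7, 2, 0, 10, 5, 1, 6, 4
Reachable nodes: 12 of 16 total.

12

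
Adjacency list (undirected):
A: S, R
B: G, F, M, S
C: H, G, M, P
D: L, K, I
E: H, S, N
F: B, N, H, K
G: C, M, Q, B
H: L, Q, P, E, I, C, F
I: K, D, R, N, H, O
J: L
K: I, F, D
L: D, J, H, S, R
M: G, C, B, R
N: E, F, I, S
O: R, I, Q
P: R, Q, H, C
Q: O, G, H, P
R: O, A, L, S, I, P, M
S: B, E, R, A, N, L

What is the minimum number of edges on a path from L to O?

2

Level 0: L
Level 1: D, H, J, R, S
Level 2: A, B, C, E, F, I, K, M, N, O, P, Q
Level 3: G
O first appears at level 2.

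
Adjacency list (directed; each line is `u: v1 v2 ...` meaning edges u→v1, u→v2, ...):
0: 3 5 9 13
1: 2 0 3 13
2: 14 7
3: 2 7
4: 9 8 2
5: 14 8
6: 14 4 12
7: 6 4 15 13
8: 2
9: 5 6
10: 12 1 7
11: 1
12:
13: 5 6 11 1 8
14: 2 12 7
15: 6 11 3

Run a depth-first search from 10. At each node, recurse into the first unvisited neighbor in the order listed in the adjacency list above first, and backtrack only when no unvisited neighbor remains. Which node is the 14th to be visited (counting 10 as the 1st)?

3

Visit 10
10 → 12
10 → 1
1 → 2
2 → 14
14 → 7
7 → 6
6 → 4
4 → 9
9 → 5
5 → 8
7 → 15
15 → 11
15 → 3
7 → 13
1 → 0

Visit order: 10, 12, 1, 2, 14, 7, 6, 4, 9, 5, 8, 15, 11, 3, 13, 0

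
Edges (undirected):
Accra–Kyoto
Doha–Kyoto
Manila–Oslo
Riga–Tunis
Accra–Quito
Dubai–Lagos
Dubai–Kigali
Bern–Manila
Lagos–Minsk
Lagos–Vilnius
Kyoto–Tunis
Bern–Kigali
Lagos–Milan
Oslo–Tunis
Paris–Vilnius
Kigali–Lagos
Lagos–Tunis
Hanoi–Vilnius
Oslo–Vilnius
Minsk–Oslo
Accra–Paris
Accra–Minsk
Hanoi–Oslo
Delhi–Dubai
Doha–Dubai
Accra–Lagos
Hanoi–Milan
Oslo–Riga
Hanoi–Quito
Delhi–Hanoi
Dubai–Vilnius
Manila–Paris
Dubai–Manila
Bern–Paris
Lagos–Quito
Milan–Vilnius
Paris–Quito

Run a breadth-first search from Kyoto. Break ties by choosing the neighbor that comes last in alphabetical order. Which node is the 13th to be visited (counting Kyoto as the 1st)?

Visit Kyoto; enqueue Tunis, Doha, Accra → queue [Tunis, Doha, Accra]
Visit Tunis; enqueue Riga, Oslo, Lagos → queue [Doha, Accra, Riga, Oslo, Lagos]
Visit Doha; enqueue Dubai → queue [Accra, Riga, Oslo, Lagos, Dubai]
Visit Accra; enqueue Quito, Paris, Minsk → queue [Riga, Oslo, Lagos, Dubai, Quito, Paris, Minsk]
Visit Riga → queue [Oslo, Lagos, Dubai, Quito, Paris, Minsk]
Visit Oslo; enqueue Vilnius, Manila, Hanoi → queue [Lagos, Dubai, Quito, Paris, Minsk, Vilnius, Manila, Hanoi]
Visit Lagos; enqueue Milan, Kigali → queue [Dubai, Quito, Paris, Minsk, Vilnius, Manila, Hanoi, Milan, Kigali]
Visit Dubai; enqueue Delhi → queue [Quito, Paris, Minsk, Vilnius, Manila, Hanoi, Milan, Kigali, Delhi]
Visit Quito → queue [Paris, Minsk, Vilnius, Manila, Hanoi, Milan, Kigali, Delhi]
Visit Paris; enqueue Bern → queue [Minsk, Vilnius, Manila, Hanoi, Milan, Kigali, Delhi, Bern]
Visit Minsk → queue [Vilnius, Manila, Hanoi, Milan, Kigali, Delhi, Bern]
Visit Vilnius → queue [Manila, Hanoi, Milan, Kigali, Delhi, Bern]
Visit Manila → queue [Hanoi, Milan, Kigali, Delhi, Bern]
Visit Hanoi → queue [Milan, Kigali, Delhi, Bern]
Visit Milan → queue [Kigali, Delhi, Bern]
Visit Kigali → queue [Delhi, Bern]
Visit Delhi → queue [Bern]
Visit Bern → queue []

Visit order: Kyoto, Tunis, Doha, Accra, Riga, Oslo, Lagos, Dubai, Quito, Paris, Minsk, Vilnius, Manila, Hanoi, Milan, Kigali, Delhi, Bern

Manila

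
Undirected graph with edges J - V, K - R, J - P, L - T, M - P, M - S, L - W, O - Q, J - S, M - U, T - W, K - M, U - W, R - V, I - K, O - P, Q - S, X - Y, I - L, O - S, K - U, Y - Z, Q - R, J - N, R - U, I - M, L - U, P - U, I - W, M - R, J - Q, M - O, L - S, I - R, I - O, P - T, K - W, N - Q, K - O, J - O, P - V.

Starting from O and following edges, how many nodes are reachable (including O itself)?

15

BFS from O visits: O, S, Q, P, M, K, J, I, L, R, N, V, U, T, W
Reachable nodes: 15 of 18 total.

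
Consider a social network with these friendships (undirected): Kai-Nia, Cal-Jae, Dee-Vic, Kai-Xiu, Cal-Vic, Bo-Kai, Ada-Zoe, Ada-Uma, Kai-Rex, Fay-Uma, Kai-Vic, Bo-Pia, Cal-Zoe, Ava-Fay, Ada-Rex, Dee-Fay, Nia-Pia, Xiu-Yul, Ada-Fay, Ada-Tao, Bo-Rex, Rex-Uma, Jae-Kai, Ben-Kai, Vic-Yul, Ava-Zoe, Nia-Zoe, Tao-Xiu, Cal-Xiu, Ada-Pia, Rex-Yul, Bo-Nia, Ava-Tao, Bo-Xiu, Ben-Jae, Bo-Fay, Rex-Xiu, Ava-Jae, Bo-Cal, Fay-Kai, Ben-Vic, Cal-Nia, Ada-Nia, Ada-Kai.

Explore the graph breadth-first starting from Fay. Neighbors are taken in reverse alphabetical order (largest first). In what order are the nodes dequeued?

Fay, Uma, Kai, Dee, Bo, Ava, Ada, Rex, Xiu, Vic, Nia, Jae, Ben, Pia, Cal, Zoe, Tao, Yul

Visit Fay; enqueue Uma, Kai, Dee, Bo, Ava, Ada → queue [Uma, Kai, Dee, Bo, Ava, Ada]
Visit Uma; enqueue Rex → queue [Kai, Dee, Bo, Ava, Ada, Rex]
Visit Kai; enqueue Xiu, Vic, Nia, Jae, Ben → queue [Dee, Bo, Ava, Ada, Rex, Xiu, Vic, Nia, Jae, Ben]
Visit Dee → queue [Bo, Ava, Ada, Rex, Xiu, Vic, Nia, Jae, Ben]
Visit Bo; enqueue Pia, Cal → queue [Ava, Ada, Rex, Xiu, Vic, Nia, Jae, Ben, Pia, Cal]
Visit Ava; enqueue Zoe, Tao → queue [Ada, Rex, Xiu, Vic, Nia, Jae, Ben, Pia, Cal, Zoe, Tao]
Visit Ada → queue [Rex, Xiu, Vic, Nia, Jae, Ben, Pia, Cal, Zoe, Tao]
Visit Rex; enqueue Yul → queue [Xiu, Vic, Nia, Jae, Ben, Pia, Cal, Zoe, Tao, Yul]
Visit Xiu → queue [Vic, Nia, Jae, Ben, Pia, Cal, Zoe, Tao, Yul]
Visit Vic → queue [Nia, Jae, Ben, Pia, Cal, Zoe, Tao, Yul]
Visit Nia → queue [Jae, Ben, Pia, Cal, Zoe, Tao, Yul]
Visit Jae → queue [Ben, Pia, Cal, Zoe, Tao, Yul]
Visit Ben → queue [Pia, Cal, Zoe, Tao, Yul]
Visit Pia → queue [Cal, Zoe, Tao, Yul]
Visit Cal → queue [Zoe, Tao, Yul]
Visit Zoe → queue [Tao, Yul]
Visit Tao → queue [Yul]
Visit Yul → queue []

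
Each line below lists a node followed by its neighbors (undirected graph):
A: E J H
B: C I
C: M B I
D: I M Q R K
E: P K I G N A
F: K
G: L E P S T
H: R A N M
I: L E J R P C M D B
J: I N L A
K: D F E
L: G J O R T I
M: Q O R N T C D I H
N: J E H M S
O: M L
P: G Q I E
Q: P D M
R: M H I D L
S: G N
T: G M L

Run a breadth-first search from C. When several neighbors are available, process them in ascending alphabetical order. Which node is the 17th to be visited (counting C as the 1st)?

A

Visit C; enqueue B, I, M → queue [B, I, M]
Visit B → queue [I, M]
Visit I; enqueue D, E, J, L, P, R → queue [M, D, E, J, L, P, R]
Visit M; enqueue H, N, O, Q, T → queue [D, E, J, L, P, R, H, N, O, Q, T]
Visit D; enqueue K → queue [E, J, L, P, R, H, N, O, Q, T, K]
Visit E; enqueue A, G → queue [J, L, P, R, H, N, O, Q, T, K, A, G]
Visit J → queue [L, P, R, H, N, O, Q, T, K, A, G]
Visit L → queue [P, R, H, N, O, Q, T, K, A, G]
Visit P → queue [R, H, N, O, Q, T, K, A, G]
Visit R → queue [H, N, O, Q, T, K, A, G]
Visit H → queue [N, O, Q, T, K, A, G]
Visit N; enqueue S → queue [O, Q, T, K, A, G, S]
Visit O → queue [Q, T, K, A, G, S]
Visit Q → queue [T, K, A, G, S]
Visit T → queue [K, A, G, S]
Visit K; enqueue F → queue [A, G, S, F]
Visit A → queue [G, S, F]
Visit G → queue [S, F]
Visit S → queue [F]
Visit F → queue []

Visit order: C, B, I, M, D, E, J, L, P, R, H, N, O, Q, T, K, A, G, S, F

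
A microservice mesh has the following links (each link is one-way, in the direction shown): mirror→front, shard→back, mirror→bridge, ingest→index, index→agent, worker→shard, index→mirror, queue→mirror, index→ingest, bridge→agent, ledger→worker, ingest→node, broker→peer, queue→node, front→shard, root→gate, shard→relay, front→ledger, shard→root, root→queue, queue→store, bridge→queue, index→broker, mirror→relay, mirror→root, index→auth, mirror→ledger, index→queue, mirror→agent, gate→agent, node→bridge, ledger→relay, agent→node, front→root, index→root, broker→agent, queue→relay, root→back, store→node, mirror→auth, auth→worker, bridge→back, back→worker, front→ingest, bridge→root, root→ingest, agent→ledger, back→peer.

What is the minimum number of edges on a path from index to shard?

3

Level 0: index
Level 1: agent, auth, broker, ingest, mirror, queue, root
Level 2: back, bridge, front, gate, ledger, node, peer, relay, store, worker
Level 3: shard
shard first appears at level 3.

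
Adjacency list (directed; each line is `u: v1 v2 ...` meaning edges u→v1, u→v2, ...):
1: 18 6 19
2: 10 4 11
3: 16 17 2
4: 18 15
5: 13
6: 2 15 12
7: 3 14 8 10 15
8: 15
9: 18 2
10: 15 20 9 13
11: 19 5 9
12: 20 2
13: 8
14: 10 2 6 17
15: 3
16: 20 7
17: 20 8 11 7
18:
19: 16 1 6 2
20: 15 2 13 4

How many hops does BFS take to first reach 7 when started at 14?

Level 0: 14
Level 1: 2, 6, 10, 17
Level 2: 4, 7, 8, 9, 11, 12, 13, 15, 20
Level 3: 3, 5, 18, 19
Level 4: 1, 16
7 first appears at level 2.

2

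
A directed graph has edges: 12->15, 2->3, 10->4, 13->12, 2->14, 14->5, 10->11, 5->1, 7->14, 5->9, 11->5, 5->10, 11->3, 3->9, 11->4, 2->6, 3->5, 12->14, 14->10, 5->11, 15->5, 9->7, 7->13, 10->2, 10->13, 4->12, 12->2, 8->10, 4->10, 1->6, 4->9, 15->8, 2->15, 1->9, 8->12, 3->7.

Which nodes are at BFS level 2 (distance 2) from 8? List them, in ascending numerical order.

Level 0: 8
Level 1: 10, 12
Level 2: 2, 4, 11, 13, 14, 15
Level 3: 3, 5, 6, 9
Level 4: 1, 7

2, 4, 11, 13, 14, 15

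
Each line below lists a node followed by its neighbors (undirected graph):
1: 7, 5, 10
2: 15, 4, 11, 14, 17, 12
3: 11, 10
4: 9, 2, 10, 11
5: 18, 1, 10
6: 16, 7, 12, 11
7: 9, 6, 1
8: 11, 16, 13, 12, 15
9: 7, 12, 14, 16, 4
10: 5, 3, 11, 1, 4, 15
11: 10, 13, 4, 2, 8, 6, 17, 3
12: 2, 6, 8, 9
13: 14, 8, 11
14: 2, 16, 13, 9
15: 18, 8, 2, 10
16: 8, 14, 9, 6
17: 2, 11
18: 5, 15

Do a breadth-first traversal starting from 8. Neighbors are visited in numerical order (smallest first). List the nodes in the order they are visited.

Visit 8; enqueue 11, 12, 13, 15, 16 → queue [11, 12, 13, 15, 16]
Visit 11; enqueue 2, 3, 4, 6, 10, 17 → queue [12, 13, 15, 16, 2, 3, 4, 6, 10, 17]
Visit 12; enqueue 9 → queue [13, 15, 16, 2, 3, 4, 6, 10, 17, 9]
Visit 13; enqueue 14 → queue [15, 16, 2, 3, 4, 6, 10, 17, 9, 14]
Visit 15; enqueue 18 → queue [16, 2, 3, 4, 6, 10, 17, 9, 14, 18]
Visit 16 → queue [2, 3, 4, 6, 10, 17, 9, 14, 18]
Visit 2 → queue [3, 4, 6, 10, 17, 9, 14, 18]
Visit 3 → queue [4, 6, 10, 17, 9, 14, 18]
Visit 4 → queue [6, 10, 17, 9, 14, 18]
Visit 6; enqueue 7 → queue [10, 17, 9, 14, 18, 7]
Visit 10; enqueue 1, 5 → queue [17, 9, 14, 18, 7, 1, 5]
Visit 17 → queue [9, 14, 18, 7, 1, 5]
Visit 9 → queue [14, 18, 7, 1, 5]
Visit 14 → queue [18, 7, 1, 5]
Visit 18 → queue [7, 1, 5]
Visit 7 → queue [1, 5]
Visit 1 → queue [5]
Visit 5 → queue []

8 11 12 13 15 16 2 3 4 6 10 17 9 14 18 7 1 5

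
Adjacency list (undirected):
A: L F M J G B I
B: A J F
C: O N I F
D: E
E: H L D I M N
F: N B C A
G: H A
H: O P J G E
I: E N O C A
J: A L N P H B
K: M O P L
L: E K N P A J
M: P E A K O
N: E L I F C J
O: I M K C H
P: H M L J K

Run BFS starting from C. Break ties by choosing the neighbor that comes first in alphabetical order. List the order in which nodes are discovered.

Visit C; enqueue F, I, N, O → queue [F, I, N, O]
Visit F; enqueue A, B → queue [I, N, O, A, B]
Visit I; enqueue E → queue [N, O, A, B, E]
Visit N; enqueue J, L → queue [O, A, B, E, J, L]
Visit O; enqueue H, K, M → queue [A, B, E, J, L, H, K, M]
Visit A; enqueue G → queue [B, E, J, L, H, K, M, G]
Visit B → queue [E, J, L, H, K, M, G]
Visit E; enqueue D → queue [J, L, H, K, M, G, D]
Visit J; enqueue P → queue [L, H, K, M, G, D, P]
Visit L → queue [H, K, M, G, D, P]
Visit H → queue [K, M, G, D, P]
Visit K → queue [M, G, D, P]
Visit M → queue [G, D, P]
Visit G → queue [D, P]
Visit D → queue [P]
Visit P → queue []

C -> F -> I -> N -> O -> A -> B -> E -> J -> L -> H -> K -> M -> G -> D -> P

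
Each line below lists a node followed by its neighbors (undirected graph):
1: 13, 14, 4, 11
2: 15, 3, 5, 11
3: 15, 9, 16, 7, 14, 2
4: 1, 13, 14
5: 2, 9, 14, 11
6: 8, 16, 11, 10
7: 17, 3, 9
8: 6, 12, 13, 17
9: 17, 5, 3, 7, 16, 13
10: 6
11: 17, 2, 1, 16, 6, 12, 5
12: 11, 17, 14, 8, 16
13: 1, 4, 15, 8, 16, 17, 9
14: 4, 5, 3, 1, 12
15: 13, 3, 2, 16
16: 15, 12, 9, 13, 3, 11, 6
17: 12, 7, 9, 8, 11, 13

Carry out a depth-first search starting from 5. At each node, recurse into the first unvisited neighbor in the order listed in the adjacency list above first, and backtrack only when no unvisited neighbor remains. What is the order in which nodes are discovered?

5, 2, 15, 13, 1, 14, 4, 3, 9, 17, 12, 11, 16, 6, 8, 10, 7

Visit 5
5 → 2
2 → 15
15 → 13
13 → 1
1 → 14
14 → 4
14 → 3
3 → 9
9 → 17
17 → 12
12 → 11
11 → 16
16 → 6
6 → 8
6 → 10
17 → 7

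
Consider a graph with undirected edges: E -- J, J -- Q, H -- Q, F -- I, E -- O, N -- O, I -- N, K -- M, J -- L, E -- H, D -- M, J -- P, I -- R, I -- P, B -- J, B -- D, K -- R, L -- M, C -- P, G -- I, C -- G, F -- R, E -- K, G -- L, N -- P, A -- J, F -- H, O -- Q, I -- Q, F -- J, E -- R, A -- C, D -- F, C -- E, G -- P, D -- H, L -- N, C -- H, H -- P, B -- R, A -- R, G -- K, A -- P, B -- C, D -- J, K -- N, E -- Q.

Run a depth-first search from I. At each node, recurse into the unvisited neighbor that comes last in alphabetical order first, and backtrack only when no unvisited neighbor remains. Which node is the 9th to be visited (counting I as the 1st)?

Visit I
I → R
R → K
K → N
N → P
P → J
J → Q
Q → O
O → E
E → H
H → F
F → D
D → M
M → L
L → G
G → C
C → B
C → A

Visit order: I, R, K, N, P, J, Q, O, E, H, F, D, M, L, G, C, B, A

E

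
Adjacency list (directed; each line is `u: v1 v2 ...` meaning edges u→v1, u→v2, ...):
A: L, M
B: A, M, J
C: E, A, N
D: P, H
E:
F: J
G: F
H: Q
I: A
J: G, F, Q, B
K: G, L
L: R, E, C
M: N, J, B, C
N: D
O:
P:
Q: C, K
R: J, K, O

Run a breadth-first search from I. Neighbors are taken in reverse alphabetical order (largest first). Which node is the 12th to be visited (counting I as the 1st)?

Q

Visit I; enqueue A → queue [A]
Visit A; enqueue M, L → queue [M, L]
Visit M; enqueue N, J, C, B → queue [L, N, J, C, B]
Visit L; enqueue R, E → queue [N, J, C, B, R, E]
Visit N; enqueue D → queue [J, C, B, R, E, D]
Visit J; enqueue Q, G, F → queue [C, B, R, E, D, Q, G, F]
Visit C → queue [B, R, E, D, Q, G, F]
Visit B → queue [R, E, D, Q, G, F]
Visit R; enqueue O, K → queue [E, D, Q, G, F, O, K]
Visit E → queue [D, Q, G, F, O, K]
Visit D; enqueue P, H → queue [Q, G, F, O, K, P, H]
Visit Q → queue [G, F, O, K, P, H]
Visit G → queue [F, O, K, P, H]
Visit F → queue [O, K, P, H]
Visit O → queue [K, P, H]
Visit K → queue [P, H]
Visit P → queue [H]
Visit H → queue []

Visit order: I, A, M, L, N, J, C, B, R, E, D, Q, G, F, O, K, P, H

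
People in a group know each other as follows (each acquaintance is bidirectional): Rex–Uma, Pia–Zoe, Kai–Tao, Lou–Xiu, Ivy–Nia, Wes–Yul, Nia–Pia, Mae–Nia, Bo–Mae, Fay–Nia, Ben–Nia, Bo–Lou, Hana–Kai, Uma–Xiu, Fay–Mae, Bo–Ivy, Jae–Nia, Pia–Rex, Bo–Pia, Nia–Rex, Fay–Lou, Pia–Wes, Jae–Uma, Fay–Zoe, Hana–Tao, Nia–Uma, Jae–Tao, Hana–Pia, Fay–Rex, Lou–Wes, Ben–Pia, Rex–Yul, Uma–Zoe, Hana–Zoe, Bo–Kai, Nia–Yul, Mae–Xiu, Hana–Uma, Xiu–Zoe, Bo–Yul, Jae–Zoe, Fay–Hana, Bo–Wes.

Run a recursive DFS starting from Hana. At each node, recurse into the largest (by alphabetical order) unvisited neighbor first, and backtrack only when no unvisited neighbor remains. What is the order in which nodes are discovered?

Hana, Zoe, Xiu, Uma, Rex, Yul, Wes, Pia, Nia, Mae, Fay, Lou, Bo, Kai, Tao, Jae, Ivy, Ben

Visit Hana
Hana → Zoe
Zoe → Xiu
Xiu → Uma
Uma → Rex
Rex → Yul
Yul → Wes
Wes → Pia
Pia → Nia
Nia → Mae
Mae → Fay
Fay → Lou
Lou → Bo
Bo → Kai
Kai → Tao
Tao → Jae
Bo → Ivy
Nia → Ben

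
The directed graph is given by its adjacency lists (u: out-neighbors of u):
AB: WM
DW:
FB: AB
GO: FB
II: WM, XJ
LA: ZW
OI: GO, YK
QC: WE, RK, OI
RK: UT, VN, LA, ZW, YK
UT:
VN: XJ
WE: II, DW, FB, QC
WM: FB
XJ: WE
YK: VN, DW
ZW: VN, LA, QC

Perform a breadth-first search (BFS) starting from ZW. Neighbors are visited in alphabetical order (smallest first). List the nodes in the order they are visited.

Visit ZW; enqueue LA, QC, VN → queue [LA, QC, VN]
Visit LA → queue [QC, VN]
Visit QC; enqueue OI, RK, WE → queue [VN, OI, RK, WE]
Visit VN; enqueue XJ → queue [OI, RK, WE, XJ]
Visit OI; enqueue GO, YK → queue [RK, WE, XJ, GO, YK]
Visit RK; enqueue UT → queue [WE, XJ, GO, YK, UT]
Visit WE; enqueue DW, FB, II → queue [XJ, GO, YK, UT, DW, FB, II]
Visit XJ → queue [GO, YK, UT, DW, FB, II]
Visit GO → queue [YK, UT, DW, FB, II]
Visit YK → queue [UT, DW, FB, II]
Visit UT → queue [DW, FB, II]
Visit DW → queue [FB, II]
Visit FB; enqueue AB → queue [II, AB]
Visit II; enqueue WM → queue [AB, WM]
Visit AB → queue [WM]
Visit WM → queue []

ZW LA QC VN OI RK WE XJ GO YK UT DW FB II AB WM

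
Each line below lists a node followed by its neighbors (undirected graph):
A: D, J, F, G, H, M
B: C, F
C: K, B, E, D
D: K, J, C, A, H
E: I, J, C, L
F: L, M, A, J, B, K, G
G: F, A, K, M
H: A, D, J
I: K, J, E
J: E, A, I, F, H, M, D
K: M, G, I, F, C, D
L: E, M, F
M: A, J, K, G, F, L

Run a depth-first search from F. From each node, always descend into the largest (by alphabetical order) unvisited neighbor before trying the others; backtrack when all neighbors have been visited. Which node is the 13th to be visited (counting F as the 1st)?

B

Visit F
F → M
M → L
L → E
E → J
J → I
I → K
K → G
G → A
A → H
H → D
D → C
C → B

Visit order: F, M, L, E, J, I, K, G, A, H, D, C, B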